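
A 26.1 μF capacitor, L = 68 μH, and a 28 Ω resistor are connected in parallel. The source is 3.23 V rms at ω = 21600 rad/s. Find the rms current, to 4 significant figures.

395.3 mA

X_L = ωL = 1.469 Ω
X_C = 1/(ωC) = 1.774 Ω
Parallel: admittances add. Y = 1/R + 1/(jωL) + jωC
Y = (0.03571 − j0.1171) S
|Y| = 0.1224 S → |Z| = 1/|Y| = 8.170 Ω, ∠Z = −∠Y = 73.03°
I = V/|Z| = 3.23/8.170 = 395.3 mA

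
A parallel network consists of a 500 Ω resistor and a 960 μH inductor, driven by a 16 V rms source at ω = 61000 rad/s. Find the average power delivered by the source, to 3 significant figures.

X_L = ωL = 58.6 Ω
Parallel: admittances add. Y = 1/R + 1/(jωL)
Y = (0.00200 − j0.0171) S
|Y| = 0.0172 S → |Z| = 1/|Y| = 58.2 Ω, ∠Z = −∠Y = 83.3°
I = V/|Z| = 275 mA
P = VI cos φ = 16 × 0.275 × cos(83.3°) = 512 mW

512 mW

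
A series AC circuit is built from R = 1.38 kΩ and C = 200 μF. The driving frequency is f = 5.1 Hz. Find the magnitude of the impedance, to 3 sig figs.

1390 Ω

ω = 2πf = 32.04 rad/s
X_C = 1/(ωC) = 156 Ω
Z = 1380 − j156 Ω
|Z| = √(1380² + 156²) = 1390 Ω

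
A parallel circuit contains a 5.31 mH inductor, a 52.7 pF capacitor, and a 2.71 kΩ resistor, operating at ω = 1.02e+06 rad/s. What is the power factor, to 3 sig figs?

X_L = ωL = 5420 Ω
X_C = 1/(ωC) = 18600 Ω
Parallel: admittances add. Y = 1/R + 1/(jωL) + jωC
Y = (0.000369 − j0.000131) S
|Y| = 0.000392 S → |Z| = 1/|Y| = 2550 Ω, ∠Z = −∠Y = 19.5°
cos φ = cos(19.5°) = 0.942

0.942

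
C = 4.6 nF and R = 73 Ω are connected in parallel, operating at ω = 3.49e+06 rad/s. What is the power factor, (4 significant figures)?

X_C = 1/(ωC) = 62.29 Ω
Parallel: admittances add. Y = 1/R + jωC
Y = (0.01370 + j0.01605) S
|Y| = 0.02110 S → |Z| = 1/|Y| = 47.38 Ω, ∠Z = −∠Y = -49.53°
cos φ = cos(-49.53°) = 0.6491

0.6491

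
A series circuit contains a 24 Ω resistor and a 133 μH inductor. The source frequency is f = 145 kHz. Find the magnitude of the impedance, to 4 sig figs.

ω = 2πf = 911100 rad/s
X_L = ωL = 121.2 Ω
Z = 24.00 + j121.2 Ω
|Z| = √(24.00² + 121.2²) = 123.5 Ω

123.5 Ω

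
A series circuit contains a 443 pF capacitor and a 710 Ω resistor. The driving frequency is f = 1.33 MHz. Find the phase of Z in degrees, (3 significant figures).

ω = 2πf = 8.357e+06 rad/s
X_C = 1/(ωC) = 270 Ω
Z = 710 − j270 Ω
|Z| = √(710² + 270²) = 760 Ω
∠Z = arctan(-270/710) = -20.8°

-20.8°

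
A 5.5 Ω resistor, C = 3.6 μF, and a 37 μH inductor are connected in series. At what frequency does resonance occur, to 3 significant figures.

13.8 kHz

ω₀ = 1/√(LC) = 1/√(3.7e-05 × 3.6e-06) = 86650 rad/s
f₀ = ω₀/(2π) = 13.8 kHz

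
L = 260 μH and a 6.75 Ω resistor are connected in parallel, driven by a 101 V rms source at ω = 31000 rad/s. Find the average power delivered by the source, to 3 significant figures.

X_L = ωL = 8.06 Ω
Parallel: admittances add. Y = 1/R + 1/(jωL)
Y = (0.148 − j0.124) S
|Y| = 0.193 S → |Z| = 1/|Y| = 5.17 Ω, ∠Z = −∠Y = 39.9°
I = V/|Z| = 19.5 A
P = VI cos φ = 101 × 19.5 × cos(39.9°) = 1.51 kW

1.51 kW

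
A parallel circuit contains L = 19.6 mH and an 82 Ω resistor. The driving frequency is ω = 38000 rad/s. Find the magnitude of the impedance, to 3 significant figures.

X_L = ωL = 745 Ω
Parallel: admittances add. Y = 1/R + 1/(jωL)
Y = (0.0122 − j0.00134) S
|Y| = 0.0123 S → |Z| = 1/|Y| = 81.5 Ω, ∠Z = −∠Y = 6.28°

81.5 Ω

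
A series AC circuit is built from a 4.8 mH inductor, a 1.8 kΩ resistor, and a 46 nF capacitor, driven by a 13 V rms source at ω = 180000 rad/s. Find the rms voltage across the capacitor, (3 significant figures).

X_L = ωL = 864 Ω
X_C = 1/(ωC) = 121 Ω
Net reactance X = X_L − X_C = 743 Ω
Z = 1800 + j743 Ω
|Z| = √(1800² + 743²) = 1950 Ω
I = V/|Z| = 6.68 mA
V_C = I·|Z_C| = 0.00668 × 121 = 0.806 V

0.806 V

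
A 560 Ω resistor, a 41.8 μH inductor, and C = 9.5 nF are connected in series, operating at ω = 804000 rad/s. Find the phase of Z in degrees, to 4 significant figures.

X_L = ωL = 33.61 Ω
X_C = 1/(ωC) = 130.9 Ω
Net reactance X = X_L − X_C = -97.32 Ω
Z = 560.0 − j97.32 Ω
|Z| = √(560.0² + 97.32²) = 568.4 Ω
∠Z = arctan(-97.32/560.0) = -9.858°

-9.858°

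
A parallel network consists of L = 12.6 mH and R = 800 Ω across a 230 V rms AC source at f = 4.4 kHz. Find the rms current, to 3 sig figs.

720 mA

ω = 2πf = 27650 rad/s
X_L = ωL = 348 Ω
Parallel: admittances add. Y = 1/R + 1/(jωL)
Y = (0.00125 − j0.00287) S
|Y| = 0.00313 S → |Z| = 1/|Y| = 319 Ω, ∠Z = −∠Y = 66.5°
I = V/|Z| = 230/319 = 720 mA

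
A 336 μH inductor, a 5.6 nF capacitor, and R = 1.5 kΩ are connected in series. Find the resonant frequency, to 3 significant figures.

116 kHz

ω₀ = 1/√(LC) = 1/√(0.000336 × 5.6e-09) = 729000 rad/s
f₀ = ω₀/(2π) = 116 kHz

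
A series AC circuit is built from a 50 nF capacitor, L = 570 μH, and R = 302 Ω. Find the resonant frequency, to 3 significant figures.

ω₀ = 1/√(LC) = 1/√(0.00057 × 5e-08) = 187300 rad/s
f₀ = ω₀/(2π) = 29.8 kHz

29.8 kHz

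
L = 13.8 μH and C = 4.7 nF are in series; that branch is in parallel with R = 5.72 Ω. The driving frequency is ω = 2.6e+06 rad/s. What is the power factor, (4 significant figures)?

X_L = ωL = 35.88 Ω
X_C = 1/(ωC) = 81.83 Ω
Branch 1: Z₁ = R = 5.720 Ω
Branch 2 (series LC): Z₂ = j(X_L − X_C) = −j45.95 Ω
Parallel: Z = Z₁Z₂/(Z₁+Z₂), |Z| = 5.676 Ω, ∠Z = -7.095°
cos φ = cos(-7.095°) = 0.9923

0.9923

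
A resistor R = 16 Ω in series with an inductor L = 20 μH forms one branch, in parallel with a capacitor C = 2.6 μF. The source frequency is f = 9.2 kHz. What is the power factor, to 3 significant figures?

ω = 2πf = 57810 rad/s
X_L = ωL = 1.16 Ω
X_C = 1/(ωC) = 6.65 Ω
Branch 1 (R+jX_L): Z₁ = 16.0 + j1.16 Ω, |Z₁| = 16.0 Ω
Branch 2 (−jX_C): Z₂ = −j6.65 Ω
Parallel: Z = Z₁Z₂/(Z₁+Z₂), |Z| = 6.31 Ω, ∠Z = -66.9°
cos φ = cos(-66.9°) = 0.392

0.392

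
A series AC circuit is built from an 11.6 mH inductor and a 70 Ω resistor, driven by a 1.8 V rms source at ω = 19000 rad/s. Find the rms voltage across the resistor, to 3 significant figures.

0.545 V

X_L = ωL = 220 Ω
Z = 70.0 + j220 Ω
|Z| = √(70.0² + 220²) = 231 Ω
I = V/|Z| = 7.78 mA
V_R = I·|Z_R| = 0.00778 × 70.0 = 0.545 V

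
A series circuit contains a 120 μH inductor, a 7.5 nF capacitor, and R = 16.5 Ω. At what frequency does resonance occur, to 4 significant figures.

ω₀ = 1/√(LC) = 1/√(0.00012 × 7.5e-09) = 1.054e+06 rad/s
f₀ = ω₀/(2π) = 167.8 kHz

167.8 kHz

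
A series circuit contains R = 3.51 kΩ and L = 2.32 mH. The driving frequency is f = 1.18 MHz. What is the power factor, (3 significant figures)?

ω = 2πf = 7.414e+06 rad/s
X_L = ωL = 17200 Ω
Z = 3510 + j17200 Ω
|Z| = √(3510² + 17200²) = 17600 Ω
∠Z = arctan(17200/3510) = 78.5°
cos φ = cos(78.5°) = 0.200

0.200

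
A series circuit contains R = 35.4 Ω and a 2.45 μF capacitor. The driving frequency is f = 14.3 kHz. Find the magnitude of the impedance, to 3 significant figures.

ω = 2πf = 89850 rad/s
X_C = 1/(ωC) = 4.54 Ω
Z = 35.4 − j4.54 Ω
|Z| = √(35.4² + 4.54²) = 35.7 Ω

35.7 Ω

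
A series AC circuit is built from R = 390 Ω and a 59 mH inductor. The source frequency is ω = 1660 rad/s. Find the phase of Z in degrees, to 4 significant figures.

14.10°

X_L = ωL = 97.94 Ω
Z = 390.0 + j97.94 Ω
|Z| = √(390.0² + 97.94²) = 402.1 Ω
∠Z = arctan(97.94/390.0) = 14.10°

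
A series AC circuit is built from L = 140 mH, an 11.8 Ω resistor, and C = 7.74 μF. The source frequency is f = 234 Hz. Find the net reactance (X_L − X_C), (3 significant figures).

ω = 2πf = 1470 rad/s
X_L = ωL = 206 Ω
X_C = 1/(ωC) = 87.9 Ω
X = 206 − 87.9 = 118 Ω

118 Ω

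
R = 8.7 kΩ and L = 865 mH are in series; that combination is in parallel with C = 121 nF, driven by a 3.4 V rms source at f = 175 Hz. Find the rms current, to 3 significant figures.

563 μA

ω = 2πf = 1100 rad/s
X_L = ωL = 951 Ω
X_C = 1/(ωC) = 7520 Ω
Branch 1 (R+jX_L): Z₁ = 8700 + j951 Ω, |Z₁| = 8750 Ω
Branch 2 (−jX_C): Z₂ = −j7520 Ω
Parallel: Z = Z₁Z₂/(Z₁+Z₂), |Z| = 6040 Ω, ∠Z = -46.7°
I = V/|Z| = 3.4/6040 = 563 μA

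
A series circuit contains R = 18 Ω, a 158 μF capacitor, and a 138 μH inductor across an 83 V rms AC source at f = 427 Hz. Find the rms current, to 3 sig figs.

4.58 A

ω = 2πf = 2683 rad/s
X_L = ωL = 0.370 Ω
X_C = 1/(ωC) = 2.36 Ω
Net reactance X = X_L − X_C = -1.99 Ω
Z = 18.0 − j1.99 Ω
|Z| = √(18.0² + 1.99²) = 18.1 Ω
I = V/|Z| = 83/18.1 = 4.58 A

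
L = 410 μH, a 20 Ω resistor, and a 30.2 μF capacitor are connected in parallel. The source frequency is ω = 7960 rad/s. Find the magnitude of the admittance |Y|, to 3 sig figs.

82.8 mS

X_L = ωL = 3.26 Ω
X_C = 1/(ωC) = 4.16 Ω
Parallel: admittances add. Y = 1/R + 1/(jωL) + jωC
Y = (0.0500 − j0.0660) S
|Y| = 0.0828 S → |Z| = 1/|Y| = 12.1 Ω, ∠Z = −∠Y = 52.9°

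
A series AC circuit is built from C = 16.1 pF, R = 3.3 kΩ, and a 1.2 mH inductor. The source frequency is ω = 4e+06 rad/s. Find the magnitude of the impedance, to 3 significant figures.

X_L = ωL = 4800 Ω
X_C = 1/(ωC) = 15500 Ω
Net reactance X = X_L − X_C = -10700 Ω
Z = 3300 − j10700 Ω
|Z| = √(3300² + 10700²) = 11200 Ω

11200 Ω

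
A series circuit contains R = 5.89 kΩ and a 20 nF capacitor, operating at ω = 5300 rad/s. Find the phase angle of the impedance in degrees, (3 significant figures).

-58.0°

X_C = 1/(ωC) = 9430 Ω
Z = 5890 − j9430 Ω
|Z| = √(5890² + 9430²) = 11100 Ω
∠Z = arctan(-9430/5890) = -58.0°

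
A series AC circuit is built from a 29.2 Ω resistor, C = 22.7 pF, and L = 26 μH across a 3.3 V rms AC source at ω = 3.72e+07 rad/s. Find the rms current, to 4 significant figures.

X_L = ωL = 967.2 Ω
X_C = 1/(ωC) = 1184 Ω
Net reactance X = X_L − X_C = -217.0 Ω
Z = 29.20 − j217.0 Ω
|Z| = √(29.20² + 217.0²) = 219.0 Ω
I = V/|Z| = 3.3/219.0 = 15.07 mA

15.07 mA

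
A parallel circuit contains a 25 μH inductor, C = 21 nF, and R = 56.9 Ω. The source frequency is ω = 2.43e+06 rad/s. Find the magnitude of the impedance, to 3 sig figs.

X_L = ωL = 60.8 Ω
X_C = 1/(ωC) = 19.6 Ω
Parallel: admittances add. Y = 1/R + 1/(jωL) + jωC
Y = (0.0176 + j0.0346) S
|Y| = 0.0388 S → |Z| = 1/|Y| = 25.8 Ω, ∠Z = −∠Y = -63.1°

25.8 Ω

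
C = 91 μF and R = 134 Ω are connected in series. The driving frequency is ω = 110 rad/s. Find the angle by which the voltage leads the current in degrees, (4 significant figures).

X_C = 1/(ωC) = 99.90 Ω
Z = 134.0 − j99.90 Ω
|Z| = √(134.0² + 99.90²) = 167.1 Ω
∠Z = arctan(-99.90/134.0) = -36.71°

-36.71°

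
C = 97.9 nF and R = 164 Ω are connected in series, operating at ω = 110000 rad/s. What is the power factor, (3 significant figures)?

0.870

X_C = 1/(ωC) = 92.9 Ω
Z = 164 − j92.9 Ω
|Z| = √(164² + 92.9²) = 188 Ω
∠Z = arctan(-92.9/164) = -29.5°
cos φ = cos(-29.5°) = 0.870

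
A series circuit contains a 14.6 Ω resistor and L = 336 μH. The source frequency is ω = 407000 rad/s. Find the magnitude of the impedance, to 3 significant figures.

138 Ω

X_L = ωL = 137 Ω
Z = 14.6 + j137 Ω
|Z| = √(14.6² + 137²) = 138 Ω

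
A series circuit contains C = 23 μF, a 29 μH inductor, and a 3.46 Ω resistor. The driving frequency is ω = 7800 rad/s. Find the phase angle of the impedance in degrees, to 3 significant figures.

-57.1°

X_L = ωL = 0.226 Ω
X_C = 1/(ωC) = 5.57 Ω
Net reactance X = X_L − X_C = -5.35 Ω
Z = 3.46 − j5.35 Ω
|Z| = √(3.46² + 5.35²) = 6.37 Ω
∠Z = arctan(-5.35/3.46) = -57.1°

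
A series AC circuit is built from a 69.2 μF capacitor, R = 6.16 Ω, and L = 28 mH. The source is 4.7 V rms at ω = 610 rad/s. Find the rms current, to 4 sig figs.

X_L = ωL = 17.08 Ω
X_C = 1/(ωC) = 23.69 Ω
Net reactance X = X_L − X_C = -6.610 Ω
Z = 6.160 − j6.610 Ω
|Z| = √(6.160² + 6.610²) = 9.035 Ω
I = V/|Z| = 4.7/9.035 = 520.2 mA

520.2 mA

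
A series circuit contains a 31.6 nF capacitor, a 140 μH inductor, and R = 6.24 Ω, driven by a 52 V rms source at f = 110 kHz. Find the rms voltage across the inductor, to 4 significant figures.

ω = 2πf = 691200 rad/s
X_L = ωL = 96.76 Ω
X_C = 1/(ωC) = 45.79 Ω
Net reactance X = X_L − X_C = 50.97 Ω
Z = 6.240 + j50.97 Ω
|Z| = √(6.240² + 50.97²) = 51.35 Ω
I = V/|Z| = 1.013 A
V_L = I·|Z_L| = 1.013 × 96.76 = 97.98 V

97.98 V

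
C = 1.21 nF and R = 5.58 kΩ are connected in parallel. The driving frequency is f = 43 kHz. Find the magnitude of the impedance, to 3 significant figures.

ω = 2πf = 270200 rad/s
X_C = 1/(ωC) = 3060 Ω
Parallel: admittances add. Y = 1/R + jωC
Y = (0.000179 + j0.000327) S
|Y| = 0.000373 S → |Z| = 1/|Y| = 2680 Ω, ∠Z = −∠Y = -61.3°

2680 Ω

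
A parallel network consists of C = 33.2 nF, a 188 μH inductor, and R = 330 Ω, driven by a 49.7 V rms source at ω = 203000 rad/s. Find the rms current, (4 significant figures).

X_L = ωL = 38.16 Ω
X_C = 1/(ωC) = 148.4 Ω
Parallel: admittances add. Y = 1/R + 1/(jωL) + jωC
Y = (0.003030 − j0.01946) S
|Y| = 0.01970 S → |Z| = 1/|Y| = 50.77 Ω, ∠Z = −∠Y = 81.15°
I = V/|Z| = 49.7/50.77 = 979.0 mA

979.0 mA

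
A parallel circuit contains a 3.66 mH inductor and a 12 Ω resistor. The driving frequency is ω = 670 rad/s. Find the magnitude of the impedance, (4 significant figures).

2.403 Ω

X_L = ωL = 2.452 Ω
Parallel: admittances add. Y = 1/R + 1/(jωL)
Y = (0.08333 − j0.4078) S
|Y| = 0.4162 S → |Z| = 1/|Y| = 2.403 Ω, ∠Z = −∠Y = 78.45°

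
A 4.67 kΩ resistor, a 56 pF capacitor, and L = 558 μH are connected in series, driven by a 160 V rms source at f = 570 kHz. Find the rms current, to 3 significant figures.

ω = 2πf = 3.581e+06 rad/s
X_L = ωL = 2000 Ω
X_C = 1/(ωC) = 4990 Ω
Net reactance X = X_L − X_C = -2990 Ω
Z = 4670 − j2990 Ω
|Z| = √(4670² + 2990²) = 5540 Ω
I = V/|Z| = 160/5540 = 28.9 mA

28.9 mA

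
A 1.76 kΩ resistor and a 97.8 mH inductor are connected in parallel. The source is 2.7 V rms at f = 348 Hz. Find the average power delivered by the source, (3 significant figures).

ω = 2πf = 2187 rad/s
X_L = ωL = 214 Ω
Parallel: admittances add. Y = 1/R + 1/(jωL)
Y = (0.000568 − j0.00468) S
|Y| = 0.00471 S → |Z| = 1/|Y| = 212 Ω, ∠Z = −∠Y = 83.1°
I = V/|Z| = 12.7 mA
P = VI cos φ = 2.7 × 0.0127 × cos(83.1°) = 4.14 mW

4.14 mW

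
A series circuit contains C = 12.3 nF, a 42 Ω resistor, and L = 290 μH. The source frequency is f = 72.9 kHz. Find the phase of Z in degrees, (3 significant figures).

ω = 2πf = 458000 rad/s
X_L = ωL = 133 Ω
X_C = 1/(ωC) = 177 Ω
Net reactance X = X_L − X_C = -44.7 Ω
Z = 42.0 − j44.7 Ω
|Z| = √(42.0² + 44.7²) = 61.3 Ω
∠Z = arctan(-44.7/42.0) = -46.8°

-46.8°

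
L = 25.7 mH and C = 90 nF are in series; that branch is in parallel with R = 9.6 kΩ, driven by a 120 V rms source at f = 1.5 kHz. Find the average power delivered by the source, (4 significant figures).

1.500 W

ω = 2πf = 9425 rad/s
X_L = ωL = 242.2 Ω
X_C = 1/(ωC) = 1179 Ω
Branch 1: Z₁ = R = 9600 Ω
Branch 2 (series LC): Z₂ = j(X_L − X_C) = −j936.7 Ω
Parallel: Z = Z₁Z₂/(Z₁+Z₂), |Z| = 932.3 Ω, ∠Z = -84.43°
I = V/|Z| = 128.7 mA
P = VI cos φ = 120 × 0.1287 × cos(-84.43°) = 1.500 W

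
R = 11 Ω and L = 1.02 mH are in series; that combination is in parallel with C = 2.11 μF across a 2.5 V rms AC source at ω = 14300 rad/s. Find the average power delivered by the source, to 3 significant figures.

206 mW

X_L = ωL = 14.6 Ω
X_C = 1/(ωC) = 33.1 Ω
Branch 1 (R+jX_L): Z₁ = 11.0 + j14.6 Ω, |Z₁| = 18.3 Ω
Branch 2 (−jX_C): Z₂ = −j33.1 Ω
Parallel: Z = Z₁Z₂/(Z₁+Z₂), |Z| = 28.1 Ω, ∠Z = 22.3°
I = V/|Z| = 89.1 mA
P = VI cos φ = 2.5 × 0.0891 × cos(22.3°) = 206 mW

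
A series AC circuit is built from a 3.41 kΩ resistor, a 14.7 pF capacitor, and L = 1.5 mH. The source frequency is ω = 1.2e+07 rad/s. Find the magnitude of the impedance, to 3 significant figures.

X_L = ωL = 18000 Ω
X_C = 1/(ωC) = 5670 Ω
Net reactance X = X_L − X_C = 12300 Ω
Z = 3410 + j12300 Ω
|Z| = √(3410² + 12300²) = 12800 Ω

12800 Ω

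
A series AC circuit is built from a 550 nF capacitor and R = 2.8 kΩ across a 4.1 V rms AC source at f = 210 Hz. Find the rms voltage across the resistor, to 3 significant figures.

ω = 2πf = 1319 rad/s
X_C = 1/(ωC) = 1380 Ω
Z = 2800 − j1380 Ω
|Z| = √(2800² + 1380²) = 3120 Ω
I = V/|Z| = 1.31 mA
V_R = I·|Z_R| = 0.00131 × 2800 = 3.68 V

3.68 V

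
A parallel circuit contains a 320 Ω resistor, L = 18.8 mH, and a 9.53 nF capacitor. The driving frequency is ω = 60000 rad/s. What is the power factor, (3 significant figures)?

0.995

X_L = ωL = 1130 Ω
X_C = 1/(ωC) = 1750 Ω
Parallel: admittances add. Y = 1/R + 1/(jωL) + jωC
Y = (0.00313 − j0.000315) S
|Y| = 0.00314 S → |Z| = 1/|Y| = 318 Ω, ∠Z = −∠Y = 5.75°
cos φ = cos(5.75°) = 0.995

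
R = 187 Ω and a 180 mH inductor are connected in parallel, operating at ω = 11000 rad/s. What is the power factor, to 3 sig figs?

0.996

X_L = ωL = 1980 Ω
Parallel: admittances add. Y = 1/R + 1/(jωL)
Y = (0.00535 − j0.000505) S
|Y| = 0.00537 S → |Z| = 1/|Y| = 186 Ω, ∠Z = −∠Y = 5.40°
cos φ = cos(5.40°) = 0.996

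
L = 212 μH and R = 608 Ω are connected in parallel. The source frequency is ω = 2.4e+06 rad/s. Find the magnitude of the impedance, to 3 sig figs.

X_L = ωL = 509 Ω
Parallel: admittances add. Y = 1/R + 1/(jωL)
Y = (0.00164 − j0.00197) S
|Y| = 0.00256 S → |Z| = 1/|Y| = 390 Ω, ∠Z = −∠Y = 50.1°

390 Ω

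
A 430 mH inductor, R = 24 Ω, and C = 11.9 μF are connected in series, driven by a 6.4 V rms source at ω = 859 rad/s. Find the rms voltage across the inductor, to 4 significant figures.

8.672 V

X_L = ωL = 369.4 Ω
X_C = 1/(ωC) = 97.83 Ω
Net reactance X = X_L − X_C = 271.5 Ω
Z = 24.00 + j271.5 Ω
|Z| = √(24.00² + 271.5²) = 272.6 Ω
I = V/|Z| = 23.48 mA
V_L = I·|Z_L| = 0.02348 × 369.4 = 8.672 V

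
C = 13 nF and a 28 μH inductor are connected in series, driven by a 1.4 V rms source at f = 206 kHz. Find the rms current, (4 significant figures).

60.37 mA

ω = 2πf = 1.294e+06 rad/s
X_L = ωL = 36.24 Ω
X_C = 1/(ωC) = 59.43 Ω
Net reactance X = X_L − X_C = -23.19 Ω
Z = − j23.19 Ω
|Z| = √(0² + 23.19²) = 23.19 Ω
I = V/|Z| = 1.4/23.19 = 60.37 mA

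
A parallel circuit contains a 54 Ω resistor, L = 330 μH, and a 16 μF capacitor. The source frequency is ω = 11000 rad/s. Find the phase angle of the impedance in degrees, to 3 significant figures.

X_L = ωL = 3.63 Ω
X_C = 1/(ωC) = 5.68 Ω
Parallel: admittances add. Y = 1/R + 1/(jωL) + jωC
Y = (0.0185 − j0.0995) S
|Y| = 0.101 S → |Z| = 1/|Y| = 9.88 Ω, ∠Z = −∠Y = 79.5°

79.5°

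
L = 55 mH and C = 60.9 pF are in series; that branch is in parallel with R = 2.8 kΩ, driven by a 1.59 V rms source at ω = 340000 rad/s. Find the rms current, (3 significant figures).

570 μA

X_L = ωL = 18700 Ω
X_C = 1/(ωC) = 48300 Ω
Branch 1: Z₁ = R = 2800 Ω
Branch 2 (series LC): Z₂ = j(X_L − X_C) = −j29600 Ω
Parallel: Z = Z₁Z₂/(Z₁+Z₂), |Z| = 2790 Ω, ∠Z = -5.40°
I = V/|Z| = 1.59/2790 = 570 μA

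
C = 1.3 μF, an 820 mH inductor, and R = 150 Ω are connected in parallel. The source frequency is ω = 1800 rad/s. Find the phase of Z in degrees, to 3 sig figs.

-14.0°

X_L = ωL = 1480 Ω
X_C = 1/(ωC) = 427 Ω
Parallel: admittances add. Y = 1/R + 1/(jωL) + jωC
Y = (0.00667 + j0.00166) S
|Y| = 0.00687 S → |Z| = 1/|Y| = 146 Ω, ∠Z = −∠Y = -14.0°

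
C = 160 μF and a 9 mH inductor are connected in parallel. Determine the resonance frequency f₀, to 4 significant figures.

ω₀ = 1/√(LC) = 1/√(0.009 × 0.00016) = 833.3 rad/s
f₀ = ω₀/(2π) = 132.6 Hz

132.6 Hz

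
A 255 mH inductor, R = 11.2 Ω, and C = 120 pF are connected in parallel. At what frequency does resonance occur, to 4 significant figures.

ω₀ = 1/√(LC) = 1/√(0.255 × 1.2e-10) = 180800 rad/s
f₀ = ω₀/(2π) = 28.77 kHz

28.77 kHz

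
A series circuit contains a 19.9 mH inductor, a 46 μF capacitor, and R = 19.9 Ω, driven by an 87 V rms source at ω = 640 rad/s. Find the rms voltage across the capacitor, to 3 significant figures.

X_L = ωL = 12.7 Ω
X_C = 1/(ωC) = 34.0 Ω
Net reactance X = X_L − X_C = -21.2 Ω
Z = 19.9 − j21.2 Ω
|Z| = √(19.9² + 21.2²) = 29.1 Ω
I = V/|Z| = 2.99 A
V_C = I·|Z_C| = 2.99 × 34.0 = 102 V

102 V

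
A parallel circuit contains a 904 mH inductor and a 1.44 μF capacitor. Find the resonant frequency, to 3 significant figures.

ω₀ = 1/√(LC) = 1/√(0.904 × 1.44e-06) = 876.5 rad/s
f₀ = ω₀/(2π) = 139 Hz

139 Hz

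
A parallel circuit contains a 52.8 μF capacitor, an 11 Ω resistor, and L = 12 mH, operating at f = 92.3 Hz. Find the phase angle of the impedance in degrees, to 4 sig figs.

ω = 2πf = 579.9 rad/s
X_L = ωL = 6.959 Ω
X_C = 1/(ωC) = 32.66 Ω
Parallel: admittances add. Y = 1/R + 1/(jωL) + jωC
Y = (0.09091 − j0.1131) S
|Y| = 0.1451 S → |Z| = 1/|Y| = 6.892 Ω, ∠Z = −∠Y = 51.20°

51.20°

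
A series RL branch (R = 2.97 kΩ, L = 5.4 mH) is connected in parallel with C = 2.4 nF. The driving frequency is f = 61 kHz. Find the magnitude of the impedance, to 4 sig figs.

ω = 2πf = 383300 rad/s
X_L = ωL = 2070 Ω
X_C = 1/(ωC) = 1087 Ω
Branch 1 (R+jX_L): Z₁ = 2970 + j2070 Ω, |Z₁| = 3620 Ω
Branch 2 (−jX_C): Z₂ = −j1087 Ω
Parallel: Z = Z₁Z₂/(Z₁+Z₂), |Z| = 1258 Ω, ∠Z = -73.43°

1258 Ω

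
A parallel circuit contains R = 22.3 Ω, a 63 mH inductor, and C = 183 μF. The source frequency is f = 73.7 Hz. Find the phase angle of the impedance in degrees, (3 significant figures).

-48.4°

ω = 2πf = 463.1 rad/s
X_L = ωL = 29.2 Ω
X_C = 1/(ωC) = 11.8 Ω
Parallel: admittances add. Y = 1/R + 1/(jωL) + jωC
Y = (0.0448 + j0.0505) S
|Y| = 0.0675 S → |Z| = 1/|Y| = 14.8 Ω, ∠Z = −∠Y = -48.4°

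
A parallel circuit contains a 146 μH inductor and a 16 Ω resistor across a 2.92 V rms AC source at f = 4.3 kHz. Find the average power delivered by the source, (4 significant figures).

532.9 mW

ω = 2πf = 27020 rad/s
X_L = ωL = 3.945 Ω
Parallel: admittances add. Y = 1/R + 1/(jωL)
Y = (0.06250 − j0.2535) S
|Y| = 0.2611 S → |Z| = 1/|Y| = 3.830 Ω, ∠Z = −∠Y = 76.15°
I = V/|Z| = 762.4 mA
P = VI cos φ = 2.92 × 0.7624 × cos(76.15°) = 532.9 mW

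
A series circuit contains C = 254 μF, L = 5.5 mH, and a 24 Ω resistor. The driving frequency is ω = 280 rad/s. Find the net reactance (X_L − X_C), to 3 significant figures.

X_L = ωL = 1.54 Ω
X_C = 1/(ωC) = 14.1 Ω
X = 1.54 − 14.1 = -12.5 Ω

-12.5 Ω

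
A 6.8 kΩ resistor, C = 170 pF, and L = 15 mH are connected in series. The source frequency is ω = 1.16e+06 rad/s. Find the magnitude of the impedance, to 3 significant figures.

14100 Ω

X_L = ωL = 17400 Ω
X_C = 1/(ωC) = 5070 Ω
Net reactance X = X_L − X_C = 12300 Ω
Z = 6800 + j12300 Ω
|Z| = √(6800² + 12300²) = 14100 Ω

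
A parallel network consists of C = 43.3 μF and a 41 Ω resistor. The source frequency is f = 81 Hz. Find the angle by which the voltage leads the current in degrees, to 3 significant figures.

-42.1°

ω = 2πf = 508.9 rad/s
X_C = 1/(ωC) = 45.4 Ω
Parallel: admittances add. Y = 1/R + jωC
Y = (0.0244 + j0.0220) S
|Y| = 0.0329 S → |Z| = 1/|Y| = 30.4 Ω, ∠Z = −∠Y = -42.1°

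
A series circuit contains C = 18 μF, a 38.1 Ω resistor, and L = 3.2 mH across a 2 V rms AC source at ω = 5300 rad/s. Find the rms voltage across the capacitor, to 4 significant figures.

X_L = ωL = 16.96 Ω
X_C = 1/(ωC) = 10.48 Ω
Net reactance X = X_L − X_C = 6.478 Ω
Z = 38.10 + j6.478 Ω
|Z| = √(38.10² + 6.478²) = 38.65 Ω
I = V/|Z| = 51.75 mA
V_C = I·|Z_C| = 0.05175 × 10.48 = 0.5425 V

0.5425 V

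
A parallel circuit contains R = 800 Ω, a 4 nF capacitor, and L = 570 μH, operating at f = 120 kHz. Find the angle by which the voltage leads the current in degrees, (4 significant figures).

ω = 2πf = 754000 rad/s
X_L = ωL = 429.8 Ω
X_C = 1/(ωC) = 331.6 Ω
Parallel: admittances add. Y = 1/R + 1/(jωL) + jωC
Y = (0.001250 + j0.0006891) S
|Y| = 0.001427 S → |Z| = 1/|Y| = 700.6 Ω, ∠Z = −∠Y = -28.87°

-28.87°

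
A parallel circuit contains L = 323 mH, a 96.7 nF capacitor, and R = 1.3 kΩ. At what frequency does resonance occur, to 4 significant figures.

900.5 Hz

ω₀ = 1/√(LC) = 1/√(0.323 × 9.67e-08) = 5658 rad/s
f₀ = ω₀/(2π) = 900.5 Hz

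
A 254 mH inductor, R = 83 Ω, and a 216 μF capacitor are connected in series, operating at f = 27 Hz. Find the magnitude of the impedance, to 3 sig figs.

ω = 2πf = 169.6 rad/s
X_L = ωL = 43.1 Ω
X_C = 1/(ωC) = 27.3 Ω
Net reactance X = X_L − X_C = 15.8 Ω
Z = 83.0 + j15.8 Ω
|Z| = √(83.0² + 15.8²) = 84.5 Ω

84.5 Ω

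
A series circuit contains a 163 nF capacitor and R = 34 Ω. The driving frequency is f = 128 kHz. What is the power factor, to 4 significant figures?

0.9757

ω = 2πf = 804200 rad/s
X_C = 1/(ωC) = 7.628 Ω
Z = 34.00 − j7.628 Ω
|Z| = √(34.00² + 7.628²) = 34.85 Ω
∠Z = arctan(-7.628/34.00) = -12.65°
cos φ = cos(-12.65°) = 0.9757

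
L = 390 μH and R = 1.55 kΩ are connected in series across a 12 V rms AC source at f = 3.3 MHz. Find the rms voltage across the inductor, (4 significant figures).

11.79 V

ω = 2πf = 2.073e+07 rad/s
X_L = ωL = 8086 Ω
Z = 1550 + j8086 Ω
|Z| = √(1550² + 8086²) = 8234 Ω
I = V/|Z| = 1.457 mA
V_L = I·|Z_L| = 0.001457 × 8086 = 11.79 V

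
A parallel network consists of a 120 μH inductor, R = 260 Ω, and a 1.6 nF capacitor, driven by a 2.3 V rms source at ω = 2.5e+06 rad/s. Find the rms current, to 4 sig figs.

X_L = ωL = 300.0 Ω
X_C = 1/(ωC) = 250.0 Ω
Parallel: admittances add. Y = 1/R + 1/(jωL) + jωC
Y = (0.003846 + j0.0006667) S
|Y| = 0.003904 S → |Z| = 1/|Y| = 256.2 Ω, ∠Z = −∠Y = -9.834°
I = V/|Z| = 2.3/256.2 = 8.978 mA

8.978 mA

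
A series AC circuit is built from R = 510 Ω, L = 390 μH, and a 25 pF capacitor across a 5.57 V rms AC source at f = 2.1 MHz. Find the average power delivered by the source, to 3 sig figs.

3.34 mW

ω = 2πf = 1.319e+07 rad/s
X_L = ωL = 5150 Ω
X_C = 1/(ωC) = 3030 Ω
Net reactance X = X_L − X_C = 2110 Ω
Z = 510 + j2110 Ω
|Z| = √(510² + 2110²) = 2180 Ω
∠Z = arctan(2110/510) = 76.4°
I = V/|Z| = 2.56 mA
P = VI cos φ = 5.57 × 0.00256 × cos(76.4°) = 3.34 mW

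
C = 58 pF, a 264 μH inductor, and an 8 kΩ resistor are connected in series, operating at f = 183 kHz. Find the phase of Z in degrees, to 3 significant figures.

ω = 2πf = 1.15e+06 rad/s
X_L = ωL = 304 Ω
X_C = 1/(ωC) = 15000 Ω
Net reactance X = X_L − X_C = -14700 Ω
Z = 8000 − j14700 Ω
|Z| = √(8000² + 14700²) = 16700 Ω
∠Z = arctan(-14700/8000) = -61.4°

-61.4°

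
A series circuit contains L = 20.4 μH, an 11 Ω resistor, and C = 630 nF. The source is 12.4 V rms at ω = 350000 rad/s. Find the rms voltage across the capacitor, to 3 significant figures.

X_L = ωL = 7.14 Ω
X_C = 1/(ωC) = 4.54 Ω
Net reactance X = X_L − X_C = 2.60 Ω
Z = 11.0 + j2.60 Ω
|Z| = √(11.0² + 2.60²) = 11.3 Ω
I = V/|Z| = 1.10 A
V_C = I·|Z_C| = 1.10 × 4.54 = 4.97 V

4.97 V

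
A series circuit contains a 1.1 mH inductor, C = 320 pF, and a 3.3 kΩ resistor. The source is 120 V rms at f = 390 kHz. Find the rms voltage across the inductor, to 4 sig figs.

ω = 2πf = 2.45e+06 rad/s
X_L = ωL = 2695 Ω
X_C = 1/(ωC) = 1275 Ω
Net reactance X = X_L − X_C = 1420 Ω
Z = 3300 + j1420 Ω
|Z| = √(3300² + 1420²) = 3593 Ω
I = V/|Z| = 33.40 mA
V_L = I·|Z_L| = 0.03340 × 2695 = 90.03 V

90.03 V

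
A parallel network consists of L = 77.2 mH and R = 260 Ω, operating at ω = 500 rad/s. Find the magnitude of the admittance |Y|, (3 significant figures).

26.2 mS

X_L = ωL = 38.6 Ω
Parallel: admittances add. Y = 1/R + 1/(jωL)
Y = (0.00385 − j0.0259) S
|Y| = 0.0262 S → |Z| = 1/|Y| = 38.2 Ω, ∠Z = −∠Y = 81.6°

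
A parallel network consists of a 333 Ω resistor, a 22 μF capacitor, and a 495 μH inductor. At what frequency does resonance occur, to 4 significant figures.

ω₀ = 1/√(LC) = 1/√(0.000495 × 2.2e-05) = 9583 rad/s
f₀ = ω₀/(2π) = 1.525 kHz

1.525 kHz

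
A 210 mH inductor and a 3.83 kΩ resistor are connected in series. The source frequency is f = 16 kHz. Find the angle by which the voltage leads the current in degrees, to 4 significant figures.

ω = 2πf = 100500 rad/s
X_L = ωL = 21110 Ω
Z = 3830 + j21110 Ω
|Z| = √(3830² + 21110²) = 21460 Ω
∠Z = arctan(21110/3830) = 79.72°

79.72°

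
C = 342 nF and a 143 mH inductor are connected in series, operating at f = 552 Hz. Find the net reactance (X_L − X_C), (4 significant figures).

ω = 2πf = 3468 rad/s
X_L = ωL = 496.0 Ω
X_C = 1/(ωC) = 843.1 Ω
X = 496.0 − 843.1 = -347.1 Ω

-347.1 Ω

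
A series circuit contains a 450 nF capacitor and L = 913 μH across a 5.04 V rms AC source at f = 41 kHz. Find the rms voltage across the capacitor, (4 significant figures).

ω = 2πf = 257600 rad/s
X_L = ωL = 235.2 Ω
X_C = 1/(ωC) = 8.626 Ω
Net reactance X = X_L − X_C = 226.6 Ω
Z = j226.6 Ω
|Z| = √(0² + 226.6²) = 226.6 Ω
I = V/|Z| = 22.24 mA
V_C = I·|Z_C| = 0.02224 × 8.626 = 0.1919 V

0.1919 V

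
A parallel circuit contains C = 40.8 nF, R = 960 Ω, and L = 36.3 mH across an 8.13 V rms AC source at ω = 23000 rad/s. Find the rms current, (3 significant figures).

X_L = ωL = 835 Ω
X_C = 1/(ωC) = 1070 Ω
Parallel: admittances add. Y = 1/R + 1/(jωL) + jωC
Y = (0.00104 − j0.000259) S
|Y| = 0.00107 S → |Z| = 1/|Y| = 932 Ω, ∠Z = −∠Y = 14.0°
I = V/|Z| = 8.13/932 = 8.73 mA

8.73 mA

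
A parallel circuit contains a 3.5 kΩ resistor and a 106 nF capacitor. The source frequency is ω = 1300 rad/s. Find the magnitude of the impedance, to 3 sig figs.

3150 Ω

X_C = 1/(ωC) = 7260 Ω
Parallel: admittances add. Y = 1/R + jωC
Y = (0.000286 + j0.000138) S
|Y| = 0.000317 S → |Z| = 1/|Y| = 3150 Ω, ∠Z = −∠Y = -25.7°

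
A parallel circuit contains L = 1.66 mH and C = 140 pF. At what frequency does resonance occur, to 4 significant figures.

ω₀ = 1/√(LC) = 1/√(0.00166 × 1.4e-10) = 2.074e+06 rad/s
f₀ = ω₀/(2π) = 330.1 kHz

330.1 kHz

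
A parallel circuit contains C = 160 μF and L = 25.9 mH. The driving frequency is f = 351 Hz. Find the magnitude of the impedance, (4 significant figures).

2.982 Ω

ω = 2πf = 2205 rad/s
X_L = ωL = 57.12 Ω
X_C = 1/(ωC) = 2.834 Ω
Parallel: admittances add. Y = 1/(jωL) + jωC
Y = (0 + j0.3354) S
|Y| = 0.3354 S → |Z| = 1/|Y| = 2.982 Ω, ∠Z = −∠Y = -90.00°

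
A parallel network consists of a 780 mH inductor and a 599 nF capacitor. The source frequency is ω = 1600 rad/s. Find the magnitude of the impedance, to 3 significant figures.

X_L = ωL = 1250 Ω
X_C = 1/(ωC) = 1040 Ω
Parallel: admittances add. Y = 1/(jωL) + jωC
Y = (0 + j0.000157) S
|Y| = 0.000157 S → |Z| = 1/|Y| = 6360 Ω, ∠Z = −∠Y = -90.0°

6360 Ω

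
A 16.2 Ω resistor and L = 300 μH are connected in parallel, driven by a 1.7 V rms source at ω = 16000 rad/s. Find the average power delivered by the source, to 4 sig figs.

X_L = ωL = 4.800 Ω
Parallel: admittances add. Y = 1/R + 1/(jωL)
Y = (0.06173 − j0.2083) S
|Y| = 0.2173 S → |Z| = 1/|Y| = 4.602 Ω, ∠Z = −∠Y = 73.50°
I = V/|Z| = 369.4 mA
P = VI cos φ = 1.7 × 0.3694 × cos(73.50°) = 178.4 mW

178.4 mW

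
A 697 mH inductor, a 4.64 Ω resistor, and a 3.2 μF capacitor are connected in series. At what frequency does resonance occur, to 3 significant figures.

ω₀ = 1/√(LC) = 1/√(0.697 × 3.2e-06) = 669.6 rad/s
f₀ = ω₀/(2π) = 107 Hz

107 Hz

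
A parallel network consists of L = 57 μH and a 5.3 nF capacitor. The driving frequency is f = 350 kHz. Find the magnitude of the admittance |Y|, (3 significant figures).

3.68 mS

ω = 2πf = 2.199e+06 rad/s
X_L = ωL = 125 Ω
X_C = 1/(ωC) = 85.8 Ω
Parallel: admittances add. Y = 1/(jωL) + jωC
Y = (0 + j0.00368) S
|Y| = 0.00368 S → |Z| = 1/|Y| = 272 Ω, ∠Z = −∠Y = -90.0°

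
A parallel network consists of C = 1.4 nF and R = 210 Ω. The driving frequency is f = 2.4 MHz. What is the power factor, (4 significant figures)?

ω = 2πf = 1.508e+07 rad/s
X_C = 1/(ωC) = 47.37 Ω
Parallel: admittances add. Y = 1/R + jωC
Y = (0.004762 + j0.02111) S
|Y| = 0.02164 S → |Z| = 1/|Y| = 46.21 Ω, ∠Z = −∠Y = -77.29°
cos φ = cos(-77.29°) = 0.2200

0.2200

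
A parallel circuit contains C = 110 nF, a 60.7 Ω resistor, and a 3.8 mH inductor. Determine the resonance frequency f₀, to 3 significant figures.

ω₀ = 1/√(LC) = 1/√(0.0038 × 1.1e-07) = 48910 rad/s
f₀ = ω₀/(2π) = 7.78 kHz

7.78 kHz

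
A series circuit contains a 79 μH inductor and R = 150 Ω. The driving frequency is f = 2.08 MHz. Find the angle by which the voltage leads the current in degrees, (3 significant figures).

ω = 2πf = 1.307e+07 rad/s
X_L = ωL = 1030 Ω
Z = 150 + j1030 Ω
|Z| = √(150² + 1030²) = 1040 Ω
∠Z = arctan(1030/150) = 81.7°

81.7°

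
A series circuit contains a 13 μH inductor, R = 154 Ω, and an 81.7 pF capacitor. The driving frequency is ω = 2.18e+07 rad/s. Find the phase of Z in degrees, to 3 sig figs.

X_L = ωL = 283 Ω
X_C = 1/(ωC) = 561 Ω
Net reactance X = X_L − X_C = -278 Ω
Z = 154 − j278 Ω
|Z| = √(154² + 278²) = 318 Ω
∠Z = arctan(-278/154) = -61.0°

-61.0°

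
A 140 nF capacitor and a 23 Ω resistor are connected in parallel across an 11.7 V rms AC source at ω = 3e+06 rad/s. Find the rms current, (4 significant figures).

4.940 A

X_C = 1/(ωC) = 2.381 Ω
Parallel: admittances add. Y = 1/R + jωC
Y = (0.04348 + j0.4200) S
|Y| = 0.4222 S → |Z| = 1/|Y| = 2.368 Ω, ∠Z = −∠Y = -84.09°
I = V/|Z| = 11.7/2.368 = 4.940 A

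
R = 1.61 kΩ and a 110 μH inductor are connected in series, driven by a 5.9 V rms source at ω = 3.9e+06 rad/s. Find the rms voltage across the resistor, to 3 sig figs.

5.70 V

X_L = ωL = 429 Ω
Z = 1610 + j429 Ω
|Z| = √(1610² + 429²) = 1670 Ω
I = V/|Z| = 3.54 mA
V_R = I·|Z_R| = 0.00354 × 1610 = 5.70 V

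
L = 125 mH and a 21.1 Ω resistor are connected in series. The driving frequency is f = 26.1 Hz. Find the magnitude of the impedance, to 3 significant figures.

ω = 2πf = 164.0 rad/s
X_L = ωL = 20.5 Ω
Z = 21.1 + j20.5 Ω
|Z| = √(21.1² + 20.5²) = 29.4 Ω

29.4 Ω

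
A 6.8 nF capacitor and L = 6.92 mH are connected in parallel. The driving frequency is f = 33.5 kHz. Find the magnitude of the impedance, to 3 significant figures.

1340 Ω

ω = 2πf = 210500 rad/s
X_L = ωL = 1460 Ω
X_C = 1/(ωC) = 699 Ω
Parallel: admittances add. Y = 1/(jωL) + jωC
Y = (0 + j0.000745) S
|Y| = 0.000745 S → |Z| = 1/|Y| = 1340 Ω, ∠Z = −∠Y = -90.0°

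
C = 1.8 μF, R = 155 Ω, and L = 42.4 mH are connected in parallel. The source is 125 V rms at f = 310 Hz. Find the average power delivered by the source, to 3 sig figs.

ω = 2πf = 1948 rad/s
X_L = ωL = 82.6 Ω
X_C = 1/(ωC) = 285 Ω
Parallel: admittances add. Y = 1/R + 1/(jωL) + jωC
Y = (0.00645 − j0.00860) S
|Y| = 0.0108 S → |Z| = 1/|Y| = 93.0 Ω, ∠Z = −∠Y = 53.1°
I = V/|Z| = 1.34 A
P = VI cos φ = 125 × 1.34 × cos(53.1°) = 101 W

101 W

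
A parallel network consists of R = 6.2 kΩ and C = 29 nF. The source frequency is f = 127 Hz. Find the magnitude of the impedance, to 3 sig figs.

ω = 2πf = 798.0 rad/s
X_C = 1/(ωC) = 43200 Ω
Parallel: admittances add. Y = 1/R + jωC
Y = (0.000161 + j2.31e-05) S
|Y| = 0.000163 S → |Z| = 1/|Y| = 6140 Ω, ∠Z = −∠Y = -8.16°

6140 Ω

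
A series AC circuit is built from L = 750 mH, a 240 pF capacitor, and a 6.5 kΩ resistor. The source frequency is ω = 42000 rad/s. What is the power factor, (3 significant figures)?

X_L = ωL = 31500 Ω
X_C = 1/(ωC) = 99200 Ω
Net reactance X = X_L − X_C = -67700 Ω
Z = 6500 − j67700 Ω
|Z| = √(6500² + 67700²) = 68000 Ω
∠Z = arctan(-67700/6500) = -84.5°
cos φ = cos(-84.5°) = 0.0956

0.0956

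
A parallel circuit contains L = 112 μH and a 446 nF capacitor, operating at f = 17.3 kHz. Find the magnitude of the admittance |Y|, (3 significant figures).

33.7 mS

ω = 2πf = 108700 rad/s
X_L = ωL = 12.2 Ω
X_C = 1/(ωC) = 20.6 Ω
Parallel: admittances add. Y = 1/(jωL) + jωC
Y = (0 − j0.0337) S
|Y| = 0.0337 S → |Z| = 1/|Y| = 29.7 Ω, ∠Z = −∠Y = 90.0°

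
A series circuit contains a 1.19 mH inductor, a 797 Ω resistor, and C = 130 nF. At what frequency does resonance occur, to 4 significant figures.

ω₀ = 1/√(LC) = 1/√(0.00119 × 1.3e-07) = 80400 rad/s
f₀ = ω₀/(2π) = 12.80 kHz

12.80 kHz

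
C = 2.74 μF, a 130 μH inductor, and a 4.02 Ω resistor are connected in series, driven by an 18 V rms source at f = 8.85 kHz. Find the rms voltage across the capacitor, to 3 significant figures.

29.0 V

ω = 2πf = 55610 rad/s
X_L = ωL = 7.23 Ω
X_C = 1/(ωC) = 6.56 Ω
Net reactance X = X_L − X_C = 0.665 Ω
Z = 4.02 + j0.665 Ω
|Z| = √(4.02² + 0.665²) = 4.07 Ω
I = V/|Z| = 4.42 A
V_C = I·|Z_C| = 4.42 × 6.56 = 29.0 V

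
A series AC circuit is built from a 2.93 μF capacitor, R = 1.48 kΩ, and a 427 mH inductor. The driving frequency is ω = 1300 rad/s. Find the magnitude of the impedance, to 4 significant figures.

X_L = ωL = 555.1 Ω
X_C = 1/(ωC) = 262.5 Ω
Net reactance X = X_L − X_C = 292.6 Ω
Z = 1480 + j292.6 Ω
|Z| = √(1480² + 292.6²) = 1509 Ω

1509 Ω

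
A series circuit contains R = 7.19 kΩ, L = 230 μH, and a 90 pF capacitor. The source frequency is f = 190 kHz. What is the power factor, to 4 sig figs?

ω = 2πf = 1.194e+06 rad/s
X_L = ωL = 274.6 Ω
X_C = 1/(ωC) = 9307 Ω
Net reactance X = X_L − X_C = -9033 Ω
Z = 7190 − j9033 Ω
|Z| = √(7190² + 9033²) = 11540 Ω
∠Z = arctan(-9033/7190) = -51.48°
cos φ = cos(-51.48°) = 0.6228

0.6228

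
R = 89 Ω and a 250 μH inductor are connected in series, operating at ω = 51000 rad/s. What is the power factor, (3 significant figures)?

X_L = ωL = 12.8 Ω
Z = 89.0 + j12.8 Ω
|Z| = √(89.0² + 12.8²) = 89.9 Ω
∠Z = arctan(12.8/89.0) = 8.15°
cos φ = cos(8.15°) = 0.990

0.990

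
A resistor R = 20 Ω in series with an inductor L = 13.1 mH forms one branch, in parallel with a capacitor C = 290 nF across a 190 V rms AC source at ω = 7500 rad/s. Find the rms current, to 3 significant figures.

X_L = ωL = 98.2 Ω
X_C = 1/(ωC) = 460 Ω
Branch 1 (R+jX_L): Z₁ = 20.0 + j98.2 Ω, |Z₁| = 100 Ω
Branch 2 (−jX_C): Z₂ = −j460 Ω
Parallel: Z = Z₁Z₂/(Z₁+Z₂), |Z| = 127 Ω, ∠Z = 75.3°
I = V/|Z| = 190/127 = 1.49 A

1.49 A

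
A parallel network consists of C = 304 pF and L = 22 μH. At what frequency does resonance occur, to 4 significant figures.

1.946 MHz

ω₀ = 1/√(LC) = 1/√(2.2e-05 × 3.04e-10) = 1.223e+07 rad/s
f₀ = ω₀/(2π) = 1.946 MHz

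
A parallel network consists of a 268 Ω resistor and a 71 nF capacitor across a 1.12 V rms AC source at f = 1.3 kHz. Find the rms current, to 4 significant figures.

ω = 2πf = 8168 rad/s
X_C = 1/(ωC) = 1724 Ω
Parallel: admittances add. Y = 1/R + jωC
Y = (0.003731 + j0.0005799) S
|Y| = 0.003776 S → |Z| = 1/|Y| = 264.8 Ω, ∠Z = −∠Y = -8.834°
I = V/|Z| = 1.12/264.8 = 4.229 mA

4.229 mA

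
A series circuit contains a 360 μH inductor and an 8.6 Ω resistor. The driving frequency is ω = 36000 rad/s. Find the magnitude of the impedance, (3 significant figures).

15.6 Ω

X_L = ωL = 13.0 Ω
Z = 8.60 + j13.0 Ω
|Z| = √(8.60² + 13.0²) = 15.6 Ω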